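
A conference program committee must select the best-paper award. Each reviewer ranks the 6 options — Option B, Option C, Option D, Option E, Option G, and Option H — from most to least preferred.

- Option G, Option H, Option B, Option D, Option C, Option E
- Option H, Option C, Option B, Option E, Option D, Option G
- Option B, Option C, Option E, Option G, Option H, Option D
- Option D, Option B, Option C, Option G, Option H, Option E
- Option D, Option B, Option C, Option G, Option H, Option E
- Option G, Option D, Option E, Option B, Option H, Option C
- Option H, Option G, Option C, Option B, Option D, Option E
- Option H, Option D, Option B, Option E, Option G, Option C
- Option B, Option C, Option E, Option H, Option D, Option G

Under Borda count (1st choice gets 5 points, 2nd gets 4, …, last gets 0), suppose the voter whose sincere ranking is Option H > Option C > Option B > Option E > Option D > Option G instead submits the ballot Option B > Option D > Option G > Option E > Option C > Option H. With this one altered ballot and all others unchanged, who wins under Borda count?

Option B

Borda totals with the altered ballot: Option B 33, Option C 19, Option D 26, Option E 13, Option G 24, Option H 20.
The winner is unchanged: still Option B.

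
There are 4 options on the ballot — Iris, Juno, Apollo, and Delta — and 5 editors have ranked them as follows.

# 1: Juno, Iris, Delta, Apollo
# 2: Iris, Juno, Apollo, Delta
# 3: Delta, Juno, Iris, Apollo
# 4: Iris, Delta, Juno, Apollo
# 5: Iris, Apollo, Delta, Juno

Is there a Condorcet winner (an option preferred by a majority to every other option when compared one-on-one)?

Yes

Head-to-head results (5 voters total):
Iris vs Juno: Iris wins 3–2.
Iris vs Apollo: Iris wins 5–0.
Iris vs Delta: Iris wins 4–1.
Juno vs Apollo: Juno wins 4–1.
Juno vs Delta: Delta wins 3–2.
Apollo vs Delta: Delta wins 3–2.
Iris beats each rival — Juno (3–2), Apollo (5–0), Delta (4–1) — so Iris is the Condorcet winner.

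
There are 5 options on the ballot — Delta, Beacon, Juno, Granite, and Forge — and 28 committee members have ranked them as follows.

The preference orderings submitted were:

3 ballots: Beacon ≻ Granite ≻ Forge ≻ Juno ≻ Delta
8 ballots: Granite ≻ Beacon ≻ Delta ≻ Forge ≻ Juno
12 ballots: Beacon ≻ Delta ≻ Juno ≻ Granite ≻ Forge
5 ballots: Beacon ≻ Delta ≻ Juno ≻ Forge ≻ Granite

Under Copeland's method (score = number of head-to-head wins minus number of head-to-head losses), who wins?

Pairwise results:
  Delta vs Beacon: Beacon wins 28–0.
  Delta vs Juno: Delta wins 25–3.
  Delta vs Granite: Delta wins 17–11.
  Delta vs Forge: Delta wins 25–3.
  Beacon vs Juno: Beacon wins 28–0.
  Beacon vs Granite: Beacon wins 20–8.
  Beacon vs Forge: Beacon wins 28–0.
  Juno vs Granite: Juno wins 17–11.
  Juno vs Forge: Juno wins 17–11.
  Granite vs Forge: Granite wins 23–5.
Copeland scores (wins − losses):
  Delta: 3 − 1 = 2
  Beacon: 4 − 0 = 4
  Juno: 2 − 2 = 0
  Granite: 1 − 3 = -2
  Forge: 0 − 4 = -4
Beacon has the best Copeland score.

Beacon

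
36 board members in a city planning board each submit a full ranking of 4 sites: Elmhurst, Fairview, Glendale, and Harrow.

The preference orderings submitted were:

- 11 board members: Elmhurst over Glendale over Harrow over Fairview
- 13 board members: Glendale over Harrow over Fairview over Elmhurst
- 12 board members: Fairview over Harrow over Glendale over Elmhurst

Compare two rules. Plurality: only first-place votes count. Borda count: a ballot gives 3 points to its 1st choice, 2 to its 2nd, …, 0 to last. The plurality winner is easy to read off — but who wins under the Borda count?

Plurality first-place counts: Elmhurst 11, Fairview 12, Glendale 13, Harrow 0 → Glendale.
Borda totals: Elmhurst 33, Fairview 49, Glendale 73, Harrow 61 → Glendale.

Glendale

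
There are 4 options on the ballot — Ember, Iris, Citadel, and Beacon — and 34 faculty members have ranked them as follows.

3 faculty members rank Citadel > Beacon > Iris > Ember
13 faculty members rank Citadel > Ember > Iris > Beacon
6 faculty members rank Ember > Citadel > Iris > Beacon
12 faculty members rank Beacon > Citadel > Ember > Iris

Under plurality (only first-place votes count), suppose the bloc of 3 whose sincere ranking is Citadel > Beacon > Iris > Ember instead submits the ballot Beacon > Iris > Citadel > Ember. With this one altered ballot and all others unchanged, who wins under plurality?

First-place totals with the altered ballot: Ember 6, Iris 0, Citadel 13, Beacon 15.
The switch changes the winner from Citadel to Beacon.

Beacon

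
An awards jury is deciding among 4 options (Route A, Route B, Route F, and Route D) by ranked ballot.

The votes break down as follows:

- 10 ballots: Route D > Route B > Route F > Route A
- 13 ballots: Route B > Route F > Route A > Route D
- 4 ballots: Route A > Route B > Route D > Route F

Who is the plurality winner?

Route B

First-place vote totals:
  Route A: 4
  Route B: 13
  Route F: 0
  Route D: 10
Route B has the most first-place votes.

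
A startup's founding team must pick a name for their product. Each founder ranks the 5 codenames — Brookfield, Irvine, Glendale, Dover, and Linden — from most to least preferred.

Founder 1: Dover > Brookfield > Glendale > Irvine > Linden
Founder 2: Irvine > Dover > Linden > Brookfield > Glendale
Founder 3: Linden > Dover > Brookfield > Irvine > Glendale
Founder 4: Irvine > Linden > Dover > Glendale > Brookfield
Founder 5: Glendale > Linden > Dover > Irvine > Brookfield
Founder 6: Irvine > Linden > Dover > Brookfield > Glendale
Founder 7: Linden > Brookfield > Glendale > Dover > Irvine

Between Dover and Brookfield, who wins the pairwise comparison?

Ballots ranking Dover above Brookfield: 6.
Ballots ranking Brookfield above Dover: 1.
Dover wins the head-to-head, 6–1.

Dover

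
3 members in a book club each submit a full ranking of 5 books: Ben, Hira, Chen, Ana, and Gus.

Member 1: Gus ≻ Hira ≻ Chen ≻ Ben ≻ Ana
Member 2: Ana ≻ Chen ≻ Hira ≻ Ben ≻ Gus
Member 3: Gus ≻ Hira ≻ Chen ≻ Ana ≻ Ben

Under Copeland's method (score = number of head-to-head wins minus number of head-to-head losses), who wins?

Pairwise results:
  Ben vs Hira: Hira wins 3–0.
  Ben vs Chen: Chen wins 3–0.
  Ben vs Ana: Ana wins 2–1.
  Ben vs Gus: Gus wins 2–1.
  Hira vs Chen: Hira wins 2–1.
  Hira vs Ana: Hira wins 2–1.
  Hira vs Gus: Gus wins 2–1.
  Chen vs Ana: Chen wins 2–1.
  Chen vs Gus: Gus wins 2–1.
  Ana vs Gus: Gus wins 2–1.
Copeland scores (wins − losses):
  Ben: 0 − 4 = -4
  Hira: 3 − 1 = 2
  Chen: 2 − 2 = 0
  Ana: 1 − 3 = -2
  Gus: 4 − 0 = 4
Gus has the best Copeland score.

Gus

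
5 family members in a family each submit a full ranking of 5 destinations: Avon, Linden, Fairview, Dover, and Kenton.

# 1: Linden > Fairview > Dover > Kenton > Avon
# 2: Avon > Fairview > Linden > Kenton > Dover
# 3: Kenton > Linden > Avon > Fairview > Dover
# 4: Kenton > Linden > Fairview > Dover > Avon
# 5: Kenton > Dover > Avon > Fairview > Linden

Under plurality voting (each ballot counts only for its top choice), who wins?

First-place vote totals:
  Avon: 1
  Linden: 1
  Fairview: 0
  Dover: 0
  Kenton: 3
Kenton has the most first-place votes.

Kenton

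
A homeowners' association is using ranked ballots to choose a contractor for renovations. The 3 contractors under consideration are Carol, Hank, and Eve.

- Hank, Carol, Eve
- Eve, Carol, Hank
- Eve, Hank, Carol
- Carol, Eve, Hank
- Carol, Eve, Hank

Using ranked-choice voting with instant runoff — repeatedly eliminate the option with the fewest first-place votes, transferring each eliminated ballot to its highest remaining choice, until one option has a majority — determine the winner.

Carol

Round 1: Carol 2, Eve 2, Hank 1. Hank has the fewest and is eliminated.
Round 2: Carol 3, Eve 2. Carol has a majority.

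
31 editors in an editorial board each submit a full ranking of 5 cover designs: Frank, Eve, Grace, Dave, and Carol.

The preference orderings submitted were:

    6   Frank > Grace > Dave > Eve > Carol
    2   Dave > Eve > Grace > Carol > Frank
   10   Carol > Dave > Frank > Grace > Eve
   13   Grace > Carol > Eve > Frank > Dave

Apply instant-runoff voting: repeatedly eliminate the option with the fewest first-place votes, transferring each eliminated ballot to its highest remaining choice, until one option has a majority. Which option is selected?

Grace

Round 1: Grace 13, Carol 10, Frank 6, Dave 2, Eve 0. Eve has the fewest and is eliminated.
Round 2: Grace 13, Carol 10, Frank 6, Dave 2. Dave has the fewest and is eliminated.
Round 3: Grace 15, Carol 10, Frank 6. Frank has the fewest and is eliminated.
Round 4: Grace 21, Carol 10. Grace has a majority.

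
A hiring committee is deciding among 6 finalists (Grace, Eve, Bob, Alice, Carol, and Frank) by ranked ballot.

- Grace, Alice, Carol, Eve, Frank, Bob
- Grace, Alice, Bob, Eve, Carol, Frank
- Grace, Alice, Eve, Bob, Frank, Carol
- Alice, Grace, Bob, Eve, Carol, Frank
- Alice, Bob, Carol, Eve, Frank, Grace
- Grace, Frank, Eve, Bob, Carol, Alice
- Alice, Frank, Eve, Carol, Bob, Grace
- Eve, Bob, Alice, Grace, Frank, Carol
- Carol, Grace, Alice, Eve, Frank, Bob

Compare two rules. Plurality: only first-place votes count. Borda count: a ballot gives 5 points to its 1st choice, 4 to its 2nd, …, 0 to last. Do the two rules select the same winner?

No

Plurality first-place counts: Grace 4, Eve 1, Bob 0, Alice 3, Carol 1, Frank 0 → Grace.
Borda totals: Grace 30, Eve 24, Bob 19, Alice 33, Carol 16, Frank 13 → Alice.
The two rules disagree: plurality picks Grace, Borda picks Alice.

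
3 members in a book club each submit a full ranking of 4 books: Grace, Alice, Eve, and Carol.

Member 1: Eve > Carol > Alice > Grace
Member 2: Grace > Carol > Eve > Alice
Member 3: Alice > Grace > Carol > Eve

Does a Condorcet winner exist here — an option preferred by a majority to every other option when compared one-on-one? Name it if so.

No Condorcet winner

Head-to-head results (3 voters total):
Grace vs Alice: Alice wins 2–1.
Grace vs Eve: Grace wins 2–1.
Grace vs Carol: Grace wins 2–1.
Alice vs Eve: Eve wins 2–1.
Alice vs Carol: Carol wins 2–1.
Eve vs Carol: Carol wins 2–1.
No candidate beats all others: Grace beats Eve beats Alice beats Grace, a majority cycle.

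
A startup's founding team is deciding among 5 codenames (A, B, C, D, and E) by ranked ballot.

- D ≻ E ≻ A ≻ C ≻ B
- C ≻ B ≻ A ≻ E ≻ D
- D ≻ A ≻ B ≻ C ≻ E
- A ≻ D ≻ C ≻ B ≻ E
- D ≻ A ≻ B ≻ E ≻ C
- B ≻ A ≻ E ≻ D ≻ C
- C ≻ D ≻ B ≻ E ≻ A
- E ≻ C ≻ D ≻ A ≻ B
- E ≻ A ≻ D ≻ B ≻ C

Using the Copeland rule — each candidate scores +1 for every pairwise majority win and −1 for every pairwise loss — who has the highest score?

D

Pairwise results:
  A vs B: A wins 6–3.
  A vs C: A wins 6–3.
  A vs D: D wins 5–4.
  A vs E: A wins 5–4.
  B vs C: C wins 5–4.
  B vs D: D wins 7–2.
  B vs E: B wins 6–3.
  C vs D: D wins 6–3.
  C vs E: E wins 5–4.
  D vs E: D wins 5–4.
Copeland scores (wins − losses):
  A: 3 − 1 = 2
  B: 1 − 3 = -2
  C: 1 − 3 = -2
  D: 4 − 0 = 4
  E: 1 − 3 = -2
D has the best Copeland score.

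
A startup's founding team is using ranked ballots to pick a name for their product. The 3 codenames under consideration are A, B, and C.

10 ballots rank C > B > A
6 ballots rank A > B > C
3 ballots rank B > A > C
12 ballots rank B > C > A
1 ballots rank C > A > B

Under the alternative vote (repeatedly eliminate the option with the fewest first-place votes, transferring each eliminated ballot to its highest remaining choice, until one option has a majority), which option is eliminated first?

A

Round 1: B 15, C 11, A 6. A has the fewest and is eliminated.
Round 2: B 21, C 11. B has a majority.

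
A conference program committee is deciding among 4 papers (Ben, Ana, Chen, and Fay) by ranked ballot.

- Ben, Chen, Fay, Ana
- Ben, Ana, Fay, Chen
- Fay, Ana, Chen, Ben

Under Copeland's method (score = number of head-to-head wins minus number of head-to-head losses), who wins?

Ben

Pairwise results:
  Ben vs Ana: Ben wins 2–1.
  Ben vs Chen: Ben wins 2–1.
  Ben vs Fay: Ben wins 2–1.
  Ana vs Chen: Ana wins 2–1.
  Ana vs Fay: Fay wins 2–1.
  Chen vs Fay: Fay wins 2–1.
Copeland scores (wins − losses):
  Ben: 3 − 0 = 3
  Ana: 1 − 2 = -1
  Chen: 0 − 3 = -3
  Fay: 2 − 1 = 1
Ben has the best Copeland score.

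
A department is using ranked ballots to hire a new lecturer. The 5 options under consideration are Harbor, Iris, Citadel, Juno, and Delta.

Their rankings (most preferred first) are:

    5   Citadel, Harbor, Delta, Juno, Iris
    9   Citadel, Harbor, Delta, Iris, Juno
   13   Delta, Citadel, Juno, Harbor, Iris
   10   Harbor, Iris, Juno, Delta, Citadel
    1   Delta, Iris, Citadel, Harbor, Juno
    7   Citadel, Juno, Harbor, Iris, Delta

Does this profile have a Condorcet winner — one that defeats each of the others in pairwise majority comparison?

Head-to-head results (45 voters total):
Harbor vs Iris: Harbor wins 44–1.
Harbor vs Citadel: Citadel wins 35–10.
Harbor vs Juno: Harbor wins 25–20.
Harbor vs Delta: Harbor wins 31–14.
Iris vs Citadel: Citadel wins 34–11.
Iris vs Juno: Juno wins 25–20.
Iris vs Delta: Delta wins 28–17.
Citadel vs Juno: Citadel wins 35–10.
Citadel vs Delta: Delta wins 24–21.
Juno vs Delta: Delta wins 28–17.
No candidate beats all others: Harbor beats Delta beats Citadel beats Harbor, a majority cycle.

No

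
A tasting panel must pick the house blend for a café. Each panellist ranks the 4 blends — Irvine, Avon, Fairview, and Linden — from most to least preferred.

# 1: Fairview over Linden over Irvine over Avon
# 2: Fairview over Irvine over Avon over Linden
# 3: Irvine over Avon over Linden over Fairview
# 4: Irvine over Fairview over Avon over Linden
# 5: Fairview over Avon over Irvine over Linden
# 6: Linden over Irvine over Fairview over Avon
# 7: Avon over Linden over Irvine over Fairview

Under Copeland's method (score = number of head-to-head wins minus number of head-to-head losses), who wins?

Pairwise results:
  Irvine vs Avon: Irvine wins 5–2.
  Irvine vs Fairview: Irvine wins 4–3.
  Irvine vs Linden: Irvine wins 4–3.
  Avon vs Fairview: Fairview wins 5–2.
  Avon vs Linden: Avon wins 5–2.
  Fairview vs Linden: Fairview wins 4–3.
Copeland scores (wins − losses):
  Irvine: 3 − 0 = 3
  Avon: 1 − 2 = -1
  Fairview: 2 − 1 = 1
  Linden: 0 − 3 = -3
Irvine has the best Copeland score.

Irvine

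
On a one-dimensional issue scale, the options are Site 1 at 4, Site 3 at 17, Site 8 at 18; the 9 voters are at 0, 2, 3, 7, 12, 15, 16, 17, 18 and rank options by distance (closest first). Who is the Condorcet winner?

Site 3

With single-peaked preferences on a line, the Condorcet winner is the candidate closest to the median voter.
The median voter (position 12) is closest to Site 3 at 17.
Check: Site 3 vs Site 1 — voters closer to Site 3: 5 of 9.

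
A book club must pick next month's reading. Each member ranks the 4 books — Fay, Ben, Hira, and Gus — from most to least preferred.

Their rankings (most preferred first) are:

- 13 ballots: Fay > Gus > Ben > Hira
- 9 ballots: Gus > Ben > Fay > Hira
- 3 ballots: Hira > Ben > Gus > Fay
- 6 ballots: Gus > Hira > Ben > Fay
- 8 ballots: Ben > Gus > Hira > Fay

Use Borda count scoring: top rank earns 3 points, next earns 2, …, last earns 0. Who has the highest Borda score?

Gus

Borda scores:
  Fay: 13·3 + 9·1 + 3·0 + 6·0 + 8·0 = 48
  Ben: 13·1 + 9·2 + 3·2 + 6·1 + 8·3 = 67
  Hira: 13·0 + 9·0 + 3·3 + 6·2 + 8·1 = 29
  Gus: 13·2 + 9·3 + 3·1 + 6·3 + 8·2 = 90
Gus has the highest total.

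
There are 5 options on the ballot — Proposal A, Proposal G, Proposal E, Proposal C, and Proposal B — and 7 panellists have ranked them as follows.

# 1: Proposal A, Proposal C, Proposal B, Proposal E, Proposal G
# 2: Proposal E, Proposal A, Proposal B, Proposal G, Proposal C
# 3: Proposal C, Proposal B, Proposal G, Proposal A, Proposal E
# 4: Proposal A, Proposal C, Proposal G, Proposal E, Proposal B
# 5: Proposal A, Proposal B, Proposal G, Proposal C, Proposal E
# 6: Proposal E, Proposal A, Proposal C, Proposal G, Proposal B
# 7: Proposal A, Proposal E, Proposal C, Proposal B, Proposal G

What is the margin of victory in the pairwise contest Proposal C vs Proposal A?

5

Ballots ranking Proposal C above Proposal A: 1.
Ballots ranking Proposal A above Proposal C: 6.
Proposal A wins 6–1, a margin of 5.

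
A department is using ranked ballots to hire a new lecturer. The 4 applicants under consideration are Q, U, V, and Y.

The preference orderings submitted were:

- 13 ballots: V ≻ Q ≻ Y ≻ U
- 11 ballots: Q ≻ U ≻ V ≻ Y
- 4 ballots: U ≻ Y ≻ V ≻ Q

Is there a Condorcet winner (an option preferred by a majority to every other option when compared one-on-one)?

Head-to-head results (28 voters total):
Q vs U: Q wins 24–4.
Q vs V: V wins 17–11.
Q vs Y: Q wins 24–4.
U vs V: U wins 15–13.
U vs Y: U wins 15–13.
V vs Y: V wins 24–4.
No candidate beats all others: Q beats U beats V beats Q, a majority cycle.

No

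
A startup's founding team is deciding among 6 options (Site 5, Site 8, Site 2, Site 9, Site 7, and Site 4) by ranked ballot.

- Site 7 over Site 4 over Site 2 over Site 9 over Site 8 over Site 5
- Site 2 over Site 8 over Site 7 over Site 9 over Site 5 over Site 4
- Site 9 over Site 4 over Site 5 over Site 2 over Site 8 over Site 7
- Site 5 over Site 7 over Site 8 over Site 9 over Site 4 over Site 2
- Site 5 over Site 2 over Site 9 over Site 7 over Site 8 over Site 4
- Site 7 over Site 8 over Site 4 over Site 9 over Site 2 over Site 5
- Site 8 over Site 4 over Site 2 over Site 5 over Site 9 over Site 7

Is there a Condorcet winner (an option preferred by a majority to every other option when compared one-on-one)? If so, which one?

Head-to-head results (7 voters total):
Site 5 vs Site 8: Site 8 wins 4–3.
Site 5 vs Site 2: Site 2 wins 4–3.
Site 5 vs Site 9: Site 9 wins 4–3.
Site 5 vs Site 7: Site 5 wins 4–3.
Site 5 vs Site 4: Site 4 wins 4–3.
Site 8 vs Site 2: Site 2 wins 4–3.
Site 8 vs Site 9: Site 8 wins 4–3.
Site 8 vs Site 7: Site 7 wins 4–3.
Site 8 vs Site 4: Site 8 wins 5–2.
Site 2 vs Site 9: Site 2 wins 4–3.
Site 2 vs Site 7: Site 2 wins 4–3.
Site 2 vs Site 4: Site 4 wins 5–2.
Site 9 vs Site 7: Site 7 wins 4–3.
Site 9 vs Site 4: Site 9 wins 4–3.
Site 7 vs Site 4: Site 7 wins 5–2.
No candidate beats all others: Site 5 beats Site 7 beats Site 8 beats Site 5, a majority cycle.

No Condorcet winner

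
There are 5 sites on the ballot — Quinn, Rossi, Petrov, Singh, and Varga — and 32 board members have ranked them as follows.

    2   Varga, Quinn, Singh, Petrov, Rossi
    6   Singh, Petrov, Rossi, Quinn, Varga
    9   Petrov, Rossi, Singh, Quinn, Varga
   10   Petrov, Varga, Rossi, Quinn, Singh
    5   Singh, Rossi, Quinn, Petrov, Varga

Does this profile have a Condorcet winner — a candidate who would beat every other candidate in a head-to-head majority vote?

Head-to-head results (32 voters total):
Quinn vs Rossi: Rossi wins 30–2.
Quinn vs Petrov: Petrov wins 25–7.
Quinn vs Singh: Singh wins 20–12.
Quinn vs Varga: Quinn wins 20–12.
Rossi vs Petrov: Petrov wins 27–5.
Rossi vs Singh: Rossi wins 19–13.
Rossi vs Varga: Rossi wins 20–12.
Petrov vs Singh: Petrov wins 19–13.
Petrov vs Varga: Petrov wins 30–2.
Singh vs Varga: Singh wins 20–12.
Petrov beats each rival — Quinn (25–7), Rossi (27–5), Singh (19–13), Varga (30–2) — so Petrov is the Condorcet winner.

Yes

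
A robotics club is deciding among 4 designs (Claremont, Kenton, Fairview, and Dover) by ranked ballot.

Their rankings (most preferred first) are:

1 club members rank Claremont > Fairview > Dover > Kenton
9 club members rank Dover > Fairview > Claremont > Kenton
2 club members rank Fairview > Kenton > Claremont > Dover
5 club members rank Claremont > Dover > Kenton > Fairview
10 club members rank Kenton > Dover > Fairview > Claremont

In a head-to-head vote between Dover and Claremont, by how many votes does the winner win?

Ballots ranking Dover above Claremont: 9+10 = 19.
Ballots ranking Claremont above Dover: 1+2+5 = 8.
Dover wins 19–8, a margin of 11.

11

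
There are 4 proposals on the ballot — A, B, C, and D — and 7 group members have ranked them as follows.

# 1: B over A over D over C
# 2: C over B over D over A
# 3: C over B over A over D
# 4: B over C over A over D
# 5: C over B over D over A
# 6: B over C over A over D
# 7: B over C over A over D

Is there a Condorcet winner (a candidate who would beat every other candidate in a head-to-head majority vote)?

Head-to-head results (7 voters total):
A vs B: B wins 7–0.
A vs C: C wins 6–1.
A vs D: A wins 5–2.
B vs C: B wins 4–3.
B vs D: B wins 7–0.
C vs D: C wins 6–1.
B beats each rival — A (7–0), C (4–3), D (7–0) — so B is the Condorcet winner.

Yes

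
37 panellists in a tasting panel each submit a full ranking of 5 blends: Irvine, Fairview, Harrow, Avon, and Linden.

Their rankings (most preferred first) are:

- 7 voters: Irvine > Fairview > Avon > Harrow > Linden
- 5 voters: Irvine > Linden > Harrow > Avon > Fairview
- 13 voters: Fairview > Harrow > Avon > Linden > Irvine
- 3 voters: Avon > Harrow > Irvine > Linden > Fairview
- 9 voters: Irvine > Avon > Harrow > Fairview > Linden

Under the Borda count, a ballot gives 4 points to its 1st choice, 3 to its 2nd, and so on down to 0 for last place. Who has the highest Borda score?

Irvine

Borda scores:
  Irvine: 7·4 + 5·4 + 13·0 + 3·2 + 9·4 = 90
  Fairview: 7·3 + 5·0 + 13·4 + 3·0 + 9·1 = 82
  Harrow: 7·1 + 5·2 + 13·3 + 3·3 + 9·2 = 83
  Avon: 7·2 + 5·1 + 13·2 + 3·4 + 9·3 = 84
  Linden: 7·0 + 5·3 + 13·1 + 3·1 + 9·0 = 31
Irvine has the highest total.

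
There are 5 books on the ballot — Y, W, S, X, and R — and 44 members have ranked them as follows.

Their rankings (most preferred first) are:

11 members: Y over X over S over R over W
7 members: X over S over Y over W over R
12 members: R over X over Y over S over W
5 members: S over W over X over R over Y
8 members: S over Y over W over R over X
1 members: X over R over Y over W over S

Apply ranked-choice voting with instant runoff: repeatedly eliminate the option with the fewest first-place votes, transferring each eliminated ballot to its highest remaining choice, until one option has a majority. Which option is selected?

Round 1: S 13, R 12, Y 11, X 8, W 0. W has the fewest and is eliminated.
Round 2: S 13, R 12, Y 11, X 8. X has the fewest and is eliminated.
Round 3: S 20, R 13, Y 11. Y has the fewest and is eliminated.
Round 4: S 31, R 13. S has a majority.

S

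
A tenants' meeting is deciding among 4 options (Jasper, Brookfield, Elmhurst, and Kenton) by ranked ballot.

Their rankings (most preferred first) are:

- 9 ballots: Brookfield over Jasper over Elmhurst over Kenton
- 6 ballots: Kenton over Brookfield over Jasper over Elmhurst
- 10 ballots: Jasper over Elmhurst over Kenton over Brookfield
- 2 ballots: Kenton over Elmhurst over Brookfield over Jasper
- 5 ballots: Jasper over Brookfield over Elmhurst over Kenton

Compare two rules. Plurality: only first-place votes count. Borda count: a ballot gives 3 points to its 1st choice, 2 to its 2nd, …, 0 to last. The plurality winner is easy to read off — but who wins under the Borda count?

Plurality first-place counts: Jasper 15, Brookfield 9, Elmhurst 0, Kenton 8 → Jasper.
Borda totals: Jasper 69, Brookfield 51, Elmhurst 38, Kenton 34 → Jasper.

Jasper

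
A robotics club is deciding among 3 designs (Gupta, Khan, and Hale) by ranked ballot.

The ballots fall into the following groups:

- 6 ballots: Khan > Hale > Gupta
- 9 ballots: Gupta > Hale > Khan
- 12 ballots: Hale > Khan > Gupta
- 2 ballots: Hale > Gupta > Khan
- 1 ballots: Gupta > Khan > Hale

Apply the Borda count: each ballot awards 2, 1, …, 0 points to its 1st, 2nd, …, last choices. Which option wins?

Borda scores:
  Gupta: 6·0 + 9·2 + 12·0 + 2·1 + 2 = 22
  Khan: 6·2 + 9·0 + 12·1 + 2·0 + 1 = 25
  Hale: 6·1 + 9·1 + 12·2 + 2·2 + 0 = 43
Hale has the highest total.

Hale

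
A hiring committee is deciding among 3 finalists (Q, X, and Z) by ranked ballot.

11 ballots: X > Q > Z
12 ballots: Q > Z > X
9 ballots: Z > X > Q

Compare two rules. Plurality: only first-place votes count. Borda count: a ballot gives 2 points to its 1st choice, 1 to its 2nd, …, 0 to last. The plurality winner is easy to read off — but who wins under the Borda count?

Q

Plurality first-place counts: Q 12, X 11, Z 9 → Q.
Borda totals: Q 35, X 31, Z 30 → Q.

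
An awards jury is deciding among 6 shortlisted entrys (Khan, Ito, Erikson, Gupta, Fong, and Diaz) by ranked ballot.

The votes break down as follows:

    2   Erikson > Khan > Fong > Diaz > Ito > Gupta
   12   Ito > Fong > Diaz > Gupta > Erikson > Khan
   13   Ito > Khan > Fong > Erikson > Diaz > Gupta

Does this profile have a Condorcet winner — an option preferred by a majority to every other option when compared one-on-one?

Head-to-head results (27 voters total):
Khan vs Ito: Ito wins 25–2.
Khan vs Erikson: Erikson wins 14–13.
Khan vs Gupta: Khan wins 15–12.
Khan vs Fong: Khan wins 15–12.
Khan vs Diaz: Khan wins 15–12.
Ito vs Erikson: Ito wins 25–2.
Ito vs Gupta: Ito wins 27–0.
Ito vs Fong: Ito wins 25–2.
Ito vs Diaz: Ito wins 25–2.
Erikson vs Gupta: Erikson wins 15–12.
Erikson vs Fong: Fong wins 25–2.
Erikson vs Diaz: Erikson wins 15–12.
Gupta vs Fong: Fong wins 27–0.
Gupta vs Diaz: Diaz wins 27–0.
Fong vs Diaz: Fong wins 27–0.
Ito beats each rival — Khan (25–2), Erikson (25–2), Gupta (27–0), Fong (25–2), Diaz (25–2) — so Ito is the Condorcet winner.

Yes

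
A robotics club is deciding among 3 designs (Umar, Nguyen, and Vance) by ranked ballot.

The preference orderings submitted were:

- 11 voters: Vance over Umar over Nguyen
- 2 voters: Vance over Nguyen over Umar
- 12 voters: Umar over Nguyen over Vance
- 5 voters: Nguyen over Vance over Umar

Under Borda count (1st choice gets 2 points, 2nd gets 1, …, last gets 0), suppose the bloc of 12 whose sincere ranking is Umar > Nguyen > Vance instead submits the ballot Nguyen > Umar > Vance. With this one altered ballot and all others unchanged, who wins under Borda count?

Borda totals with the altered ballot: Umar 23, Nguyen 36, Vance 31.
The switch changes the winner from Umar to Nguyen.

Nguyen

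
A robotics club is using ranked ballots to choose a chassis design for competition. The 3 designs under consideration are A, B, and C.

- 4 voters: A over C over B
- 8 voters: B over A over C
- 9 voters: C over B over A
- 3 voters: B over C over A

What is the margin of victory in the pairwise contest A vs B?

16

Ballots ranking A above B: 4.
Ballots ranking B above A: 8+9+3 = 20.
B wins 20–4, a margin of 16.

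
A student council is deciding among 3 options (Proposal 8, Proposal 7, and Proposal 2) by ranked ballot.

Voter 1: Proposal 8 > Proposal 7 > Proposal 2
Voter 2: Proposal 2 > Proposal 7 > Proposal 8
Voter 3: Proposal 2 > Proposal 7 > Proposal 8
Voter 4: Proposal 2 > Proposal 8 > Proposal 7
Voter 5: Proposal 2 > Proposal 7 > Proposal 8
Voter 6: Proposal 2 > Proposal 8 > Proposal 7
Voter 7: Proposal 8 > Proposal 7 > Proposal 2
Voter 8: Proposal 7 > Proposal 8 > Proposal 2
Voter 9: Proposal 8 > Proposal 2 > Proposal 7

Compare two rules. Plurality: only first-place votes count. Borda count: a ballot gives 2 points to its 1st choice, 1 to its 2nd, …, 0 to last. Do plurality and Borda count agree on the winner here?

Plurality first-place counts: Proposal 8 3, Proposal 7 1, Proposal 2 5 → Proposal 2.
Borda totals: Proposal 8 9, Proposal 7 7, Proposal 2 11 → Proposal 2.
The two rules agree on Proposal 2.

Yes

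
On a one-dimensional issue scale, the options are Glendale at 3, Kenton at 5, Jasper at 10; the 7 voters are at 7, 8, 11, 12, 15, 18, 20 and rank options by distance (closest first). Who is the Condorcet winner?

Jasper

With single-peaked preferences on a line, the Condorcet winner is the candidate closest to the median voter.
The median voter (position 12) is closest to Jasper at 10.
Check: Jasper vs Glendale — voters closer to Jasper: 7 of 7.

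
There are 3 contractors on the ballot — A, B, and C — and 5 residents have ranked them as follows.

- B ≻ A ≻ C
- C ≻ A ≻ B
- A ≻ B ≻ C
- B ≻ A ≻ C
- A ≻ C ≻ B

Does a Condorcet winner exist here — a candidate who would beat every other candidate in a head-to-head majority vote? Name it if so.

A

Head-to-head results (5 voters total):
A vs B: A wins 3–2.
A vs C: A wins 4–1.
B vs C: B wins 3–2.
A beats each rival — B (3–2), C (4–1) — so A is the Condorcet winner.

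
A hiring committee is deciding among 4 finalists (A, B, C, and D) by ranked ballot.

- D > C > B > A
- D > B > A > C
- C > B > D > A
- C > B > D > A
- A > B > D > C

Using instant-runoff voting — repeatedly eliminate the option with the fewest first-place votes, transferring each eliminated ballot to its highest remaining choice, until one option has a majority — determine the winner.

D

Round 1: C 2, D 2, A 1, B 0. B has the fewest and is eliminated.
Round 2: C 2, D 2, A 1. A has the fewest and is eliminated.
Round 3: D 3, C 2. D has a majority.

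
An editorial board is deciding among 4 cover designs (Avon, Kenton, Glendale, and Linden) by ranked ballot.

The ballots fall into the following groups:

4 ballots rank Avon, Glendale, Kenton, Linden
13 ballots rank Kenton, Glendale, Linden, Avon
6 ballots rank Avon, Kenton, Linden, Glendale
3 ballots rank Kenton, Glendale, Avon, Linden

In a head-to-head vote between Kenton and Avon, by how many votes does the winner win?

6

Ballots ranking Kenton above Avon: 13+3 = 16.
Ballots ranking Avon above Kenton: 4+6 = 10.
Kenton wins 16–10, a margin of 6.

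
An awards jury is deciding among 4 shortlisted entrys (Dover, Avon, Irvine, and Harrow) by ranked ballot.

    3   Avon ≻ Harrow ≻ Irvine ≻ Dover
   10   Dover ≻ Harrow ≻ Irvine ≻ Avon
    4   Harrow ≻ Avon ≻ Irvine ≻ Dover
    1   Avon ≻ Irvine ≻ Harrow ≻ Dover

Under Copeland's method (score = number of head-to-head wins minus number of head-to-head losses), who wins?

Dover

Pairwise results:
  Dover vs Avon: Dover wins 10–8.
  Dover vs Irvine: Dover wins 10–8.
  Dover vs Harrow: Dover wins 10–8.
  Avon vs Irvine: Irvine wins 10–8.
  Avon vs Harrow: Harrow wins 14–4.
  Irvine vs Harrow: Harrow wins 17–1.
Copeland scores (wins − losses):
  Dover: 3 − 0 = 3
  Avon: 0 − 3 = -3
  Irvine: 1 − 2 = -1
  Harrow: 2 − 1 = 1
Dover has the best Copeland score.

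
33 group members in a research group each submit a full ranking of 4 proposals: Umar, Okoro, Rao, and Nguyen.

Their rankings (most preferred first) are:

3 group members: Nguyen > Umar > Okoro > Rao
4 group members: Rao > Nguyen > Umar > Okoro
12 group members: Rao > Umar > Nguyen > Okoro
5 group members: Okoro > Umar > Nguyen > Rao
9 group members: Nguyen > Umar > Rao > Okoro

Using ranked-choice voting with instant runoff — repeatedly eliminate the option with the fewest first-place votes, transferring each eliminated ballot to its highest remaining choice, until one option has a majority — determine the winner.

Nguyen

Round 1: Rao 16, Nguyen 12, Okoro 5, Umar 0. Umar has the fewest and is eliminated.
Round 2: Rao 16, Nguyen 12, Okoro 5. Okoro has the fewest and is eliminated.
Round 3: Nguyen 17, Rao 16. Nguyen has a majority.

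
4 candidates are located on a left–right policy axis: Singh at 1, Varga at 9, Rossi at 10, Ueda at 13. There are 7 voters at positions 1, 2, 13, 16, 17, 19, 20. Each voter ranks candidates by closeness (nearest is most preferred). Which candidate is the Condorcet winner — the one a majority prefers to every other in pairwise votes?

Ueda

With single-peaked preferences on a line, the Condorcet winner is the candidate closest to the median voter.
The median voter (position 16) is closest to Ueda at 13.
Check: Ueda vs Singh — voters closer to Ueda: 5 of 7.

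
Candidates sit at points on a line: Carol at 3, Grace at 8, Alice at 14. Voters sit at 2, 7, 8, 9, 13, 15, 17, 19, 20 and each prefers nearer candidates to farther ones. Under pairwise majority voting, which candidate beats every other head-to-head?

Alice

With single-peaked preferences on a line, the Condorcet winner is the candidate closest to the median voter.
The median voter (position 13) is closest to Alice at 14.
Check: Alice vs Carol — voters closer to Alice: 6 of 9.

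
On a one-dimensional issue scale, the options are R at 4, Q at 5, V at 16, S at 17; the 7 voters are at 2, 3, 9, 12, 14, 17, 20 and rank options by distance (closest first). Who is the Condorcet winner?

With single-peaked preferences on a line, the Condorcet winner is the candidate closest to the median voter.
The median voter (position 12) is closest to V at 16.
Check: V vs S — voters closer to V: 5 of 7.

V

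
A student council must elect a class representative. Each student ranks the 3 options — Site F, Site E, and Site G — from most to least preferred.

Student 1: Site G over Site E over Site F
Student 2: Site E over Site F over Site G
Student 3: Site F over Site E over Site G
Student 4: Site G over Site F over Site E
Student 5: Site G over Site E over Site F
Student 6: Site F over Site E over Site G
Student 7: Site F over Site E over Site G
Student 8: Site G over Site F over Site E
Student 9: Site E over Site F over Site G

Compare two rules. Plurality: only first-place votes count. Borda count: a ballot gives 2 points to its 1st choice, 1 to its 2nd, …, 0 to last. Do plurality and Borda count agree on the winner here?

Plurality first-place counts: Site F 3, Site E 2, Site G 4 → Site G.
Borda totals: Site F 10, Site E 9, Site G 8 → Site F.
The two rules disagree: plurality picks Site G, Borda picks Site F.

No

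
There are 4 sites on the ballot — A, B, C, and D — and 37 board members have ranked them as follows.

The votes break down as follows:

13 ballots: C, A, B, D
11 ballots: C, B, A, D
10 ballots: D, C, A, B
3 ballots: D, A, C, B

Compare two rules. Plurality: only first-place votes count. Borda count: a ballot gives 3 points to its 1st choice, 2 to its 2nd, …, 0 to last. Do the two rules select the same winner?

Plurality first-place counts: A 0, B 0, C 24, D 13 → C.
Borda totals: A 53, B 35, C 95, D 39 → C.
The two rules agree on C.

Yes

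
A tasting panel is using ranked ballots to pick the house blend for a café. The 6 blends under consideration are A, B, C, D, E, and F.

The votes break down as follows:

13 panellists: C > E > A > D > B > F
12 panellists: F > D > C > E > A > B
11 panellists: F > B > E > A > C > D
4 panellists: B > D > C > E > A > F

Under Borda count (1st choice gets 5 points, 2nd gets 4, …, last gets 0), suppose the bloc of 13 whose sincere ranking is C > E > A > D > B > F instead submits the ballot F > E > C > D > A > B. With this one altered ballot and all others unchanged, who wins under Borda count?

Borda totals with the altered ballot: A 51, B 64, C 98, D 90, E 117, F 180.
The switch changes the winner from C to F.

F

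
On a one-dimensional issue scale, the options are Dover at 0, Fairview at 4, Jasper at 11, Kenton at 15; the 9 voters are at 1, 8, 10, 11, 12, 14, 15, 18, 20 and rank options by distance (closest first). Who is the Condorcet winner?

With single-peaked preferences on a line, the Condorcet winner is the candidate closest to the median voter.
The median voter (position 12) is closest to Jasper at 11.
Check: Jasper vs Kenton — voters closer to Jasper: 5 of 9.

Jasper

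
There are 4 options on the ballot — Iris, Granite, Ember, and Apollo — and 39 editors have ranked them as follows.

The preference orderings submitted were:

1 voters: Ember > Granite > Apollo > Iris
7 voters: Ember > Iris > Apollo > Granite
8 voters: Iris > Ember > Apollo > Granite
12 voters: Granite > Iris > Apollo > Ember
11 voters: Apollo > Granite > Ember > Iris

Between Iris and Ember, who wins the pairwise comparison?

Iris

Ballots ranking Iris above Ember: 8+12 = 20.
Ballots ranking Ember above Iris: 1+7+11 = 19.
Iris wins the head-to-head, 20–19.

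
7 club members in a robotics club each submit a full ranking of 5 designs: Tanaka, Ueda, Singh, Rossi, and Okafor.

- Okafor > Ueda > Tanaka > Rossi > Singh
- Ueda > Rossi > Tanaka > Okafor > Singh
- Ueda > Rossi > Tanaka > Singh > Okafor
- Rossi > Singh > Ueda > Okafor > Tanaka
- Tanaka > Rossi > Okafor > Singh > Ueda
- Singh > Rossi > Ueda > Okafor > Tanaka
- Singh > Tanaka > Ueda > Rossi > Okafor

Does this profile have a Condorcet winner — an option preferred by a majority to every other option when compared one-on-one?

No

Head-to-head results (7 voters total):
Tanaka vs Ueda: Ueda wins 5–2.
Tanaka vs Singh: Tanaka wins 4–3.
Tanaka vs Rossi: Rossi wins 4–3.
Tanaka vs Okafor: Tanaka wins 4–3.
Ueda vs Singh: Singh wins 4–3.
Ueda vs Rossi: Ueda wins 4–3.
Ueda vs Okafor: Ueda wins 5–2.
Singh vs Rossi: Rossi wins 5–2.
Singh vs Okafor: Singh wins 4–3.
Rossi vs Okafor: Rossi wins 6–1.
No candidate beats all others: Tanaka beats Singh beats Ueda beats Tanaka, a majority cycle.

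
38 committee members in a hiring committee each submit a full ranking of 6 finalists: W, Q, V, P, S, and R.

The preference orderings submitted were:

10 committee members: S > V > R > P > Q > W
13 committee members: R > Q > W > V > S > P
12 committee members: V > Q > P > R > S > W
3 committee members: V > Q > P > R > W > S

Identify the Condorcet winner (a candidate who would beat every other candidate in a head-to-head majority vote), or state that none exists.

Head-to-head results (38 voters total):
W vs Q: Q wins 38–0.
W vs V: V wins 25–13.
W vs P: P wins 25–13.
W vs S: S wins 22–16.
W vs R: R wins 38–0.
Q vs V: V wins 25–13.
Q vs P: Q wins 28–10.
Q vs S: Q wins 28–10.
Q vs R: R wins 23–15.
V vs P: V wins 38–0.
V vs S: V wins 28–10.
V vs R: V wins 25–13.
P vs S: S wins 23–15.
P vs R: R wins 23–15.
S vs R: R wins 28–10.
V beats each rival — W (25–13), Q (25–13), P (38–0), S (28–10), R (25–13) — so V is the Condorcet winner.

V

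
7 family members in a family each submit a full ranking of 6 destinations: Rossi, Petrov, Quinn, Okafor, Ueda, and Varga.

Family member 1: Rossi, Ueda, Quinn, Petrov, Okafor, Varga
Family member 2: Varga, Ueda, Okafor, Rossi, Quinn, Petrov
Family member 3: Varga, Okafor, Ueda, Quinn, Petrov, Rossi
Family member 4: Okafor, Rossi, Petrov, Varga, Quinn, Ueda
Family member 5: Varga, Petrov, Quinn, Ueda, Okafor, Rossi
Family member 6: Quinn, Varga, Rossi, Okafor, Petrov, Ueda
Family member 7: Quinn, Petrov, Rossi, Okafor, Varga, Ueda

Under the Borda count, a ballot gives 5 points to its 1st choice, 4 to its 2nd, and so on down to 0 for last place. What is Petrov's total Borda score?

15

Borda scores:
  Rossi: 5 + 2 + 0 + 4 + 0 + 3 + 3 = 17
  Petrov: 2 + 0 + 1 + 3 + 4 + 1 + 4 = 15
  Quinn: 3 + 1 + 2 + 1 + 3 + 5 + 5 = 20
  Okafor: 1 + 3 + 4 + 5 + 1 + 2 + 2 = 18
  Ueda: 4 + 4 + 3 + 0 + 2 + 0 + 0 = 13
  Varga: 0 + 5 + 5 + 2 + 5 + 4 + 1 = 22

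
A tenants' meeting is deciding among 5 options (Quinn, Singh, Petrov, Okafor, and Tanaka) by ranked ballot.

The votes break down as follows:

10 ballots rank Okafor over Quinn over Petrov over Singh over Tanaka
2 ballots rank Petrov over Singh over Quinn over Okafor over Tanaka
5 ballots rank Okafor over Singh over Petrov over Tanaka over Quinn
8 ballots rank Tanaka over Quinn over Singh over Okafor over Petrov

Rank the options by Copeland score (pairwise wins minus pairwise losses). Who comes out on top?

Pairwise results:
  Quinn vs Singh: Quinn wins 18–7.
  Quinn vs Petrov: Quinn wins 18–7.
  Quinn vs Okafor: Okafor wins 15–10.
  Quinn vs Tanaka: Tanaka wins 13–12.
  Singh vs Petrov: Singh wins 13–12.
  Singh vs Okafor: Okafor wins 15–10.
  Singh vs Tanaka: Singh wins 17–8.
  Petrov vs Okafor: Okafor wins 23–2.
  Petrov vs Tanaka: Petrov wins 17–8.
  Okafor vs Tanaka: Okafor wins 17–8.
Copeland scores (wins − losses):
  Quinn: 2 − 2 = 0
  Singh: 2 − 2 = 0
  Petrov: 1 − 3 = -2
  Okafor: 4 − 0 = 4
  Tanaka: 1 − 3 = -2
Okafor has the best Copeland score.

Okafor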